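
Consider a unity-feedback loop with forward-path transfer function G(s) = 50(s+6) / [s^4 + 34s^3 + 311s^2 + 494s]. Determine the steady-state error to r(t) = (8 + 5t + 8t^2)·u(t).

Lowest-order denominator term is 494s, so the open loop has 1 pole at the origin → type 1 system. By superposition:
  • 8: tracked with zero error.
  • 5t: e_ss = 5/K_v with K_v=150/247 → 247/30.
  • 8t^2: a type-1 system cannot track it, e_ss → ∞.
The unbounded component dominates.

infinity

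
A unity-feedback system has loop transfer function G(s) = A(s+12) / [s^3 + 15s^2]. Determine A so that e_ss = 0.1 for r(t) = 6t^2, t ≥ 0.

150

Factoring s^2 from the denominator leaves a polynomial with constant term 15, so the system is type 2.
K_a = lim_{s→0} s^2·G(s) = A·12 / 15 = 0.8·A.
e_ss = 12/K_a = 0.1 ⇒ K_a = 120 ⇒ A = 120/0.8 = 150.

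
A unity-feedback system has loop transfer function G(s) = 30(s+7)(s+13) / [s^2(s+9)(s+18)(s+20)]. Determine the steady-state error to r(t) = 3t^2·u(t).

648/91

System type = 2 (two poles at s=0).
K_a = lim_{s→0} s^2·G(s) = 30·7·13 / (9·18·20) = 91/108.
r(t) = 3t^2 gives R(s) = 6/s^3.
e_ss = 6/K_a = 6/(91/108) = 648/91.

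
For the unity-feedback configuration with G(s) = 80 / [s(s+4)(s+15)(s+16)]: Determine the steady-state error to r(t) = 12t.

One free integrator in G(s): this is a type 1 system.
K_v = lim_{s→0} s·G(s) = 80 / (4·15·16) = 1/12.
e_ss = 12/K_v = 12/(1/12) = 144.

144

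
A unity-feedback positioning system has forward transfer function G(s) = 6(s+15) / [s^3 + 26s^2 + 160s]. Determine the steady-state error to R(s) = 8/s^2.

Lowest-order denominator term is 160s, so the open loop has 1 pole at the origin → type 1 system.
K_v = lim_{s→0} s·G(s) = 6·15 / 160 = 0.5625.
e_ss = 8/K_v = 8/0.5625 = 128/9.

128/9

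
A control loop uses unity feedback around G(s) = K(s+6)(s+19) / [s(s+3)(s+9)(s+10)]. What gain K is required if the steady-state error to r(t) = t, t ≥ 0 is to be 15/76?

System type = 1 (one pole at s=0).
K_v = lim_{s→0} s·G(s) = K·6·19 / (3·9·10) = (19/45)·K.
e_ss = 1/K_v = 15/76 ⇒ K_v = 76/15 ⇒ K = (76/15)/(19/45) = 12.

12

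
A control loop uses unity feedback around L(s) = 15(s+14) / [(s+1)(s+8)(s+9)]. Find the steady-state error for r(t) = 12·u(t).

144/47

System type = 0 (no poles at s=0).
K_p = lim_{s→0} L(s) = 15·14 / (1·8·9) = 35/12.
e_ss = 12/(1 + K_p) = 12/(47/12) = 144/47.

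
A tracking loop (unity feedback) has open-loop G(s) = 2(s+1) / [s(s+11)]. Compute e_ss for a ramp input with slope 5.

27.5

One free integrator in G(s): this is a type 1 system.
K_v = lim_{s→0} s·G(s) = 2·1 / (11) = 2/11.
e_ss = 5/K_v = 5/(2/11) = 27.5.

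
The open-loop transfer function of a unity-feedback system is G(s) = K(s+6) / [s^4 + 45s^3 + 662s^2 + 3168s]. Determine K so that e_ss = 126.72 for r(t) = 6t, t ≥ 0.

Factoring s from the denominator leaves a polynomial with constant term 3168, so the system is type 1.
K_v = lim_{s→0} s·G(s) = K·6 / 3168 = (1/528)·K.
e_ss = 6/K_v = 126.72 ⇒ K_v = 25/528 ⇒ K = (25/528)/(1/528) = 25.

25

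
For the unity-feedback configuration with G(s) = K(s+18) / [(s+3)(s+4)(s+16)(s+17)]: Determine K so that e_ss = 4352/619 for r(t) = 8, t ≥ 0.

The open loop has no poles at the origin → type 0 system.
K_p = lim_{s→0} G(s) = K·18 / (3·4·16·17) = (3/544)·K.
e_ss = 8/(1 + K_p) = 4352/619 ⇒ 1 + (3/544)·K = 619/544 ⇒ K = 25.

25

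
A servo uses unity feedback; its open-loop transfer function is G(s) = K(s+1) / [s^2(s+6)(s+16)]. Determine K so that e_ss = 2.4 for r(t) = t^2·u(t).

80

System type = 2 (two poles at s=0).
K_a = lim_{s→0} s^2·G(s) = K·1 / (6·16) = (1/96)·K.
e_ss = 2/K_a = 2.4 ⇒ K_a = 5/6 ⇒ K = (5/6)/(1/96) = 80.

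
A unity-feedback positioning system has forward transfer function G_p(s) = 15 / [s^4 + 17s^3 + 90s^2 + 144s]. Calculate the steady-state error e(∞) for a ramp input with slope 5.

Factoring s from the denominator leaves a polynomial with constant term 144, so the system is type 1.
K_v = lim_{s→0} s·G_p(s) = 15 / 144 = 5/48.
e_ss = 5/K_v = 5/(5/48) = 48.

48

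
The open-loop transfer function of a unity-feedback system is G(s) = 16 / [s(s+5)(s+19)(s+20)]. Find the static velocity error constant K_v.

G(s) has one factor of s in the denominator, so the system is type 1.
K_v = lim_{s→0} s·G(s) = 16 / (5·19·20) = 4/475.

4/475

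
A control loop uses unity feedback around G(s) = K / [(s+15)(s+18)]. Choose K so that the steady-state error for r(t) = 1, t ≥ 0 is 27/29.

20

No free integrators in G(s): this is a type 0 system.
K_p = lim_{s→0} G(s) = K / (15·18) = (1/270)·K.
e_ss = 1/(1 + K_p) = 27/29 ⇒ 1 + (1/270)·K = 29/27 ⇒ K = 20.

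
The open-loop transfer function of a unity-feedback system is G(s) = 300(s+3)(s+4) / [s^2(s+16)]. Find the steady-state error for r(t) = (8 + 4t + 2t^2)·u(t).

G(s) has two factors of s in the denominator, so the system is type 2. Taking each input component in turn:
  • 8: tracked with zero error.
  • 4t: tracked with zero error.
  • 2t^2: e_ss = 4/K_a with K_a=225 → 4/225.
Total e_ss = 4/225.

4/225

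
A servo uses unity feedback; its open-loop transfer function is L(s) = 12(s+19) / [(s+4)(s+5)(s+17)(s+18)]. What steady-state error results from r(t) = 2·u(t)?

No free integrators in L(s): this is a type 0 system.
K_p = lim_{s→0} L(s) = 12·19 / (4·5·17·18) = 19/510.
e_ss = 2/(1 + K_p) = 2/(529/510) = 1020/529.

1020/529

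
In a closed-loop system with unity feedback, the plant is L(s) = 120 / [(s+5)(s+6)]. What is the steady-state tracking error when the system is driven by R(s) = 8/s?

1.6

The open loop has no poles at the origin → type 0 system.
K_p = lim_{s→0} L(s) = 120 / (5·6) = 4.
e_ss = 8/(1 + K_p) = 8/5 = 1.6.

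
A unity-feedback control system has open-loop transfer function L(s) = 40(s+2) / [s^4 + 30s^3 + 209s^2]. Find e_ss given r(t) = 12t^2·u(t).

Lowest-order denominator term is 209s^2, so the open loop has 2 poles at the origin → type 2 system.
K_a = lim_{s→0} s^2·L(s) = 40·2 / 209 = 80/209.
r(t) = 12t^2 gives R(s) = 24/s^3.
e_ss = 24/K_a = 24/(80/209) = 62.7.

62.7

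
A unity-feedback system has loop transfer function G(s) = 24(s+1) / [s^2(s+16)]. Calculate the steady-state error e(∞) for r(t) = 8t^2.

32/3

G(s) has two factors of s in the denominator, so the system is type 2.
K_a = lim_{s→0} s^2·G(s) = 24·1 / (16) = 1.5.
r(t) = 8t^2 gives R(s) = 16/s^3.
e_ss = 16/K_a = 16/1.5 = 32/3.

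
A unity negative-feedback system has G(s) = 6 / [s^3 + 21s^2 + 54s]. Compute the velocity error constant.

1/9

Factoring s from the denominator leaves a polynomial with constant term 54, so the system is type 1.
K_v = lim_{s→0} s·G(s) = 6 / 54 = 1/9.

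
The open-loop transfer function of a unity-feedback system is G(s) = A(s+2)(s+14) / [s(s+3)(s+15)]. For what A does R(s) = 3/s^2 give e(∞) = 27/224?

System type = 1 (one pole at s=0).
K_v = lim_{s→0} s·G(s) = A·2·14 / (3·15) = (28/45)·A.
e_ss = 3/K_v = 27/224 ⇒ K_v = 224/9 ⇒ A = (224/9)/(28/45) = 40.

40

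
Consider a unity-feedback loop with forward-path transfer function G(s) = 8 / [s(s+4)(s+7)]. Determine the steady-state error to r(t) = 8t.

28

The open loop has one pole at the origin → type 1 system.
K_v = lim_{s→0} s·G(s) = 8 / (4·7) = 2/7.
e_ss = 8/K_v = 8/(2/7) = 28.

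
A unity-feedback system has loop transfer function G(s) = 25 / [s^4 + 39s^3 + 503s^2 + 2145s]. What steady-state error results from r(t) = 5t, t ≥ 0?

429

The denominator has no term below 2145s — 1 pole at s=0, type 1.
K_v = lim_{s→0} s·G(s) = 25 / 2145 = 5/429.
e_ss = 5/K_v = 5/(5/429) = 429.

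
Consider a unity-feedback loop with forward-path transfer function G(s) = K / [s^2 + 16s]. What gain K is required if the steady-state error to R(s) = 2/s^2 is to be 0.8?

Factoring s from the denominator leaves a polynomial with constant term 16, so the system is type 1.
K_v = lim_{s→0} s·G(s) = K / 16 = 0.0625·K.
e_ss = 2/K_v = 0.8 ⇒ K_v = 2.5 ⇒ K = 2.5/0.0625 = 40.

40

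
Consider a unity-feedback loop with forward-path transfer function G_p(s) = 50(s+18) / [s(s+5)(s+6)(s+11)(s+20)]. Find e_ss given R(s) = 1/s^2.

22/3

The open loop has one pole at the origin → type 1 system.
K_v = lim_{s→0} s·G_p(s) = 50·18 / (5·6·11·20) = 3/22.
e_ss = 1/K_v = 1/(3/22) = 22/3.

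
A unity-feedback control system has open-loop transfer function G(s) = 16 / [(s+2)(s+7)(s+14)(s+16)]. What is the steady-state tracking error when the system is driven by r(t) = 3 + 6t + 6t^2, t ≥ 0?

System type = 0 (no poles at s=0). Taking each input component in turn:
  • 3: e_ss = 3/(1+K_p) with K_p=1/196 → 588/197.
  • 6t: a type-0 system cannot track it, e_ss → ∞.
  • 6t^2: a type-0 system cannot track it, e_ss → ∞.
The unbounded component dominates.

infinity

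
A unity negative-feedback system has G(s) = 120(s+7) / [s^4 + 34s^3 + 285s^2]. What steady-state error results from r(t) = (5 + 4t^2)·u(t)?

The denominator has no term below 285s^2 — 2 poles at s=0, type 2. By superposition:
  • 5: tracked with zero error.
  • 4t^2: e_ss = 8/K_a with K_a=56/19 → 19/7.
Total e_ss = 19/7.

19/7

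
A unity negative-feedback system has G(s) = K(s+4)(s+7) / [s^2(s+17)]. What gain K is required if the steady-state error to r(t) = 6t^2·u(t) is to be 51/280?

40

G(s) has two factors of s in the denominator, so the system is type 2.
K_a = lim_{s→0} s^2·G(s) = K·4·7 / (17) = (28/17)·K.
e_ss = 12/K_a = 51/280 ⇒ K_a = 1120/17 ⇒ K = (1120/17)/(28/17) = 40.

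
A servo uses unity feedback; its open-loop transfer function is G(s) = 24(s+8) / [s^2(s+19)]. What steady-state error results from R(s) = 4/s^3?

19/48

G(s) has two factors of s in the denominator, so the system is type 2.
K_a = lim_{s→0} s^2·G(s) = 24·8 / (19) = 192/19.
r(t) = 2t^2 gives R(s) = 4/s^3.
e_ss = 4/K_a = 4/(192/19) = 19/48.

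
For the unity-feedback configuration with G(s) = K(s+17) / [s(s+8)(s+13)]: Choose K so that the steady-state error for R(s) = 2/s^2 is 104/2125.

One free integrator in G(s): this is a type 1 system.
K_v = lim_{s→0} s·G(s) = K·17 / (8·13) = (17/104)·K.
e_ss = 2/K_v = 104/2125 ⇒ K_v = 2125/52 ⇒ K = (2125/52)/(17/104) = 250.

250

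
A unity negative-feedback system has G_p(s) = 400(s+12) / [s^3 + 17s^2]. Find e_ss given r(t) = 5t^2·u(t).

The denominator has no term below 17s^2 — 2 poles at s=0, type 2.
K_a = lim_{s→0} s^2·G_p(s) = 400·12 / 17 = 4800/17.
r(t) = 5t^2 gives R(s) = 10/s^3.
e_ss = 10/K_a = 10/(4800/17) = 17/480.

17/480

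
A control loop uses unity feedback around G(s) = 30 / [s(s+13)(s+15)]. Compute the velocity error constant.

System type = 1 (one pole at s=0).
K_v = lim_{s→0} s·G(s) = 30 / (13·15) = 2/13.

2/13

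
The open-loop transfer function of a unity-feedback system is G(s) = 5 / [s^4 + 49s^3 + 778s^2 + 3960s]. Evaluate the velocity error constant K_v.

1/792

Factoring s from the denominator leaves a polynomial with constant term 3960, so the system is type 1.
K_v = lim_{s→0} s·G(s) = 5 / 3960 = 1/792.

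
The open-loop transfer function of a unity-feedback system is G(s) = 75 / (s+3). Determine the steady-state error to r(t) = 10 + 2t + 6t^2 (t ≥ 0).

infinity

G(s) has no factors of s in the denominator, so the system is type 0. Taking each input component in turn:
  • 10: e_ss = 10/(1+K_p) with K_p=25 → 5/13.
  • 2t: a type-0 system cannot track it, e_ss → ∞.
  • 6t^2: a type-0 system cannot track it, e_ss → ∞.
The unbounded component dominates.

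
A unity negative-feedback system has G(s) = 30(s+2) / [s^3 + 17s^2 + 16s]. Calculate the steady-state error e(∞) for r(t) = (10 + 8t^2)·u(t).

infinity

The denominator has no term below 16s — 1 pole at s=0, type 1. Taking each input component in turn:
  • 10: tracked with zero error.
  • 8t^2: a type-1 system cannot track it, e_ss → ∞.
The unbounded component dominates.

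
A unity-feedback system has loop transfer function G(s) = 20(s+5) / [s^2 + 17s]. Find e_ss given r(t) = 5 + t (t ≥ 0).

0.17

Lowest-order denominator term is 17s, so the open loop has 1 pole at the origin → type 1 system. Taking each input component in turn:
  • 5: tracked with zero error.
  • t: e_ss = 1/K_v with K_v=100/17 → 0.17.
Total e_ss = 0.17.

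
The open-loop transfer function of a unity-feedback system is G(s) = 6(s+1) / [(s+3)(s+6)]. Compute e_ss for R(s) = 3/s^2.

No free integrators in G(s): this is a type 0 system.
For a type-0 system K_v = 0, so e_ss to a ramp input is unbounded.

infinity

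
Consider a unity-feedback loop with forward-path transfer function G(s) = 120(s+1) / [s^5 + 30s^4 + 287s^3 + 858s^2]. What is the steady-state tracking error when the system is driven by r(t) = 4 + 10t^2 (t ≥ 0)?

143

Factoring s^2 from the denominator leaves a polynomial with constant term 858, so the system is type 2. Treating each term separately:
  • 4: tracked with zero error.
  • 10t^2: e_ss = 20/K_a with K_a=20/143 → 143.
Total e_ss = 143.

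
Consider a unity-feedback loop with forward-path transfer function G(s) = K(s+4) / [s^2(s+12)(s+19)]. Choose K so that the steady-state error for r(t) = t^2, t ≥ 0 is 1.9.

The open loop has two poles at the origin → type 2 system.
K_a = lim_{s→0} s^2·G(s) = K·4 / (12·19) = (1/57)·K.
e_ss = 2/K_a = 1.9 ⇒ K_a = 20/19 ⇒ K = (20/19)/(1/57) = 60.

60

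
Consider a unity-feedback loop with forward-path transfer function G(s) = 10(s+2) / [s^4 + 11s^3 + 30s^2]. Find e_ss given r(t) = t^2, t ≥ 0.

Lowest-order denominator term is 30s^2, so the open loop has 2 poles at the origin → type 2 system.
K_a = lim_{s→0} s^2·G(s) = 10·2 / 30 = 2/3.
r(t) = t^2 gives R(s) = 2/s^3.
e_ss = 2/K_a = 2/(2/3) = 3.

3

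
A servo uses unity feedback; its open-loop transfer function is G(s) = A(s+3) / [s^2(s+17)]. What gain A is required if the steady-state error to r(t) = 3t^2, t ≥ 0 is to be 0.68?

G(s) has two factors of s in the denominator, so the system is type 2.
K_a = lim_{s→0} s^2·G(s) = A·3 / (17) = (3/17)·A.
e_ss = 6/K_a = 0.68 ⇒ K_a = 150/17 ⇒ A = (150/17)/(3/17) = 50.

50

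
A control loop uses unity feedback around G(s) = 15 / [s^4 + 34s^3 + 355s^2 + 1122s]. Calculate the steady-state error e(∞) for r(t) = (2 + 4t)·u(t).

Lowest-order denominator term is 1122s, so the open loop has 1 pole at the origin → type 1 system. Taking each input component in turn:
  • 2: tracked with zero error.
  • 4t: e_ss = 4/K_v with K_v=5/374 → 299.2.
Total e_ss = 299.2.

299.2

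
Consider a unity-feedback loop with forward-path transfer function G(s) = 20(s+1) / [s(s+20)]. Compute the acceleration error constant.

0

G(s) has one factor of s in the denominator, so the system is type 1.
K_a = lim_{s→0} s^2·G(s) = 0 (the extra factor of s kills the finite limit).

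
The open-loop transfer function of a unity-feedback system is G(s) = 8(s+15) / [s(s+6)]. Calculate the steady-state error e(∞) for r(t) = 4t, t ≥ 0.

One free integrator in G(s): this is a type 1 system.
K_v = lim_{s→0} s·G(s) = 8·15 / (6) = 20.
e_ss = 4/K_v = 4/20 = 0.2.

0.2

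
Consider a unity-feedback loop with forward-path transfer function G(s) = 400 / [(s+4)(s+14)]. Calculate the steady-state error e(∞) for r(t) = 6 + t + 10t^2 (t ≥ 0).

G(s) has no factors of s in the denominator, so the system is type 0. Taking each input component in turn:
  • 6: e_ss = 6/(1+K_p) with K_p=50/7 → 14/19.
  • t: a type-0 system cannot track it, e_ss → ∞.
  • 10t^2: a type-0 system cannot track it, e_ss → ∞.
The unbounded component dominates.

infinity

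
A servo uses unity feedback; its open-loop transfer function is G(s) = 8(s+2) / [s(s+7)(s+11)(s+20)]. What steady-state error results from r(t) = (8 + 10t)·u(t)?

962.5

System type = 1 (one pole at s=0). Treating each term separately:
  • 8: tracked with zero error.
  • 10t: e_ss = 10/K_v with K_v=4/385 → 962.5.
Total e_ss = 962.5.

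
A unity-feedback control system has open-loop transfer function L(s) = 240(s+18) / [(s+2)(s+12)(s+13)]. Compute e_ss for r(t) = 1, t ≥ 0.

13/193

L(s) has no factors of s in the denominator, so the system is type 0.
K_p = lim_{s→0} L(s) = 240·18 / (2·12·13) = 180/13.
e_ss = 1/(1 + K_p) = 1/(193/13) = 13/193.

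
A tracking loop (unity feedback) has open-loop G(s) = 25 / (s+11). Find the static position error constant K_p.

25/11

G(s) has no factors of s in the denominator, so the system is type 0.
K_p = lim_{s→0} G(s) = 25 / (11) = 25/11.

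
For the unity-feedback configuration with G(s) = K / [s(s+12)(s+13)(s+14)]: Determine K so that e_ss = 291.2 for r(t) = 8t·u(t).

System type = 1 (one pole at s=0).
K_v = lim_{s→0} s·G(s) = K / (12·13·14) = (1/2184)·K.
e_ss = 8/K_v = 291.2 ⇒ K_v = 5/182 ⇒ K = (5/182)/(1/2184) = 60.

60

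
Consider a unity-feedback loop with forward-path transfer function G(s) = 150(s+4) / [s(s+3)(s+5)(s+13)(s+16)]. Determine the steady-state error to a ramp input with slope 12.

62.4

System type = 1 (one pole at s=0).
K_v = lim_{s→0} s·G(s) = 150·4 / (3·5·13·16) = 5/26.
e_ss = 12/K_v = 12/(5/26) = 62.4.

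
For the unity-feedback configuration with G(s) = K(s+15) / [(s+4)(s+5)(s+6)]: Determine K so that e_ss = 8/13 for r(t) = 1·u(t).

System type = 0 (no poles at s=0).
K_p = lim_{s→0} G(s) = K·15 / (4·5·6) = 0.125·K.
e_ss = 1/(1 + K_p) = 8/13 ⇒ 1 + 0.125·K = 1.625 ⇒ K = 5.

5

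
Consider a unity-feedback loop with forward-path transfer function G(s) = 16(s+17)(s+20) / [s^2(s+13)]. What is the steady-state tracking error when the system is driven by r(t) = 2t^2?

13/1360

System type = 2 (two poles at s=0).
K_a = lim_{s→0} s^2·G(s) = 16·17·20 / (13) = 5440/13.
r(t) = 2t^2 gives R(s) = 4/s^3.
e_ss = 4/K_a = 4/(5440/13) = 13/1360.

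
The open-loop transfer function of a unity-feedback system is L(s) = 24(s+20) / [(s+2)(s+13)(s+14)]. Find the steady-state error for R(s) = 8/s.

The open loop has no poles at the origin → type 0 system.
K_p = lim_{s→0} L(s) = 24·20 / (2·13·14) = 120/91.
e_ss = 8/(1 + K_p) = 8/(211/91) = 728/211.

728/211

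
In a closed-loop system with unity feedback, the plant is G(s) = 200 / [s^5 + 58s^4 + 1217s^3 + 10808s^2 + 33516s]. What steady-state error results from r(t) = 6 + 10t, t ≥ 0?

1675.8

Factoring s from the denominator leaves a polynomial with constant term 33516, so the system is type 1. By superposition:
  • 6: tracked with zero error.
  • 10t: e_ss = 10/K_v with K_v=50/8379 → 1675.8.
Total e_ss = 1675.8.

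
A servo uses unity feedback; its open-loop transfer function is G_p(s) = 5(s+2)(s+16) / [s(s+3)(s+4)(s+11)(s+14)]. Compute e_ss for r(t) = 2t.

One free integrator in G_p(s): this is a type 1 system.
K_v = lim_{s→0} s·G_p(s) = 5·2·16 / (3·4·11·14) = 20/231.
e_ss = 2/K_v = 2/(20/231) = 23.1.

23.1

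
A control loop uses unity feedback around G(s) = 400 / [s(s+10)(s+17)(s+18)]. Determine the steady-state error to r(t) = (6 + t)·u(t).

7.65

System type = 1 (one pole at s=0). Taking each input component in turn:
  • 6: tracked with zero error.
  • t: e_ss = 1/K_v with K_v=20/153 → 7.65.
Total e_ss = 7.65.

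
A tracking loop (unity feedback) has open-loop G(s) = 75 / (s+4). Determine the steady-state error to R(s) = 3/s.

System type = 0 (no poles at s=0).
K_p = lim_{s→0} G(s) = 75 / (4) = 18.75.
e_ss = 3/(1 + K_p) = 3/19.75 = 12/79.

12/79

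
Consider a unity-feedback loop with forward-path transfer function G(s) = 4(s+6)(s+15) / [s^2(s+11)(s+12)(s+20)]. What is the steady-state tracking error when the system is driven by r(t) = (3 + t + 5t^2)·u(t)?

220/3

The open loop has two poles at the origin → type 2 system. Taking each input component in turn:
  • 3: tracked with zero error.
  • t: tracked with zero error.
  • 5t^2: e_ss = 10/K_a with K_a=3/22 → 220/3.
Total e_ss = 220/3.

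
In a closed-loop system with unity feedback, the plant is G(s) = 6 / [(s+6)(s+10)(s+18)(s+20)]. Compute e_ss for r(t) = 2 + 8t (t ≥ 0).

infinity

The open loop has no poles at the origin → type 0 system. By superposition:
  • 2: e_ss = 2/(1+K_p) with K_p=1/3600 → 7200/3601.
  • 8t: a type-0 system cannot track it, e_ss → ∞.
The unbounded component dominates.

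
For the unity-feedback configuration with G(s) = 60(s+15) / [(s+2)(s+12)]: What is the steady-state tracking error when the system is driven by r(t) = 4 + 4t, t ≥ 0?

infinity

The open loop has no poles at the origin → type 0 system. Treating each term separately:
  • 4: e_ss = 4/(1+K_p) with K_p=37.5 → 8/77.
  • 4t: a type-0 system cannot track it, e_ss → ∞.
The unbounded component dominates.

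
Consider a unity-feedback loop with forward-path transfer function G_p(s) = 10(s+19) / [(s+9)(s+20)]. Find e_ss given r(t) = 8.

144/37

No free integrators in G_p(s): this is a type 0 system.
K_p = lim_{s→0} G_p(s) = 10·19 / (9·20) = 19/18.
e_ss = 8/(1 + K_p) = 8/(37/18) = 144/37.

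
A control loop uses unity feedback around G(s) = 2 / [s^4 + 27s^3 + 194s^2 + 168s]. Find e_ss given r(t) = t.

84

The denominator has no term below 168s — 1 pole at s=0, type 1.
K_v = lim_{s→0} s·G(s) = 2 / 168 = 1/84.
e_ss = 1/K_v = 1/(1/84) = 84.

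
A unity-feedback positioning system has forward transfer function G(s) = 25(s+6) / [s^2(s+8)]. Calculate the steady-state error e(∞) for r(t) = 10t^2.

Two free integrators in G(s): this is a type 2 system.
K_a = lim_{s→0} s^2·G(s) = 25·6 / (8) = 18.75.
r(t) = 10t^2 gives R(s) = 20/s^3.
e_ss = 20/K_a = 20/18.75 = 16/15.

16/15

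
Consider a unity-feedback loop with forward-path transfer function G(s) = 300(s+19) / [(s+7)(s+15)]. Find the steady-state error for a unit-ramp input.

G(s) has no factors of s in the denominator, so the system is type 0.
K_v = lim_{s→0} s·G(s) = 0; the steady-state error to this ramp input grows without bound.

infinity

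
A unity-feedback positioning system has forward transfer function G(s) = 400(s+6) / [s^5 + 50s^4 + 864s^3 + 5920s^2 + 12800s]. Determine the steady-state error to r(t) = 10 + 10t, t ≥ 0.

Factoring s from the denominator leaves a polynomial with constant term 12800, so the system is type 1. Treating each term separately:
  • 10: tracked with zero error.
  • 10t: e_ss = 10/K_v with K_v=0.1875 → 160/3.
Total e_ss = 160/3.

160/3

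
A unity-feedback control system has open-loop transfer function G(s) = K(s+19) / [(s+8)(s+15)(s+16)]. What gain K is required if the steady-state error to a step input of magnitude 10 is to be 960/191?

100

System type = 0 (no poles at s=0).
K_p = lim_{s→0} G(s) = K·19 / (8·15·16) = (19/1920)·K.
e_ss = 10/(1 + K_p) = 960/191 ⇒ 1 + (19/1920)·K = 191/96 ⇒ K = 100.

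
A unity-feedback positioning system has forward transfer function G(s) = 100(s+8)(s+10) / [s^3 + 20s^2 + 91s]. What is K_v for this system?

8000/91

The denominator has no term below 91s — 1 pole at s=0, type 1.
K_v = lim_{s→0} s·G(s) = 100·8·10 / 91 = 8000/91.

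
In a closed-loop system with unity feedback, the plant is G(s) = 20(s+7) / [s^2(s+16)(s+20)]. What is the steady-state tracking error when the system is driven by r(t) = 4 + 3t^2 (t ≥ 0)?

96/7

G(s) has two factors of s in the denominator, so the system is type 2. Taking each input component in turn:
  • 4: tracked with zero error.
  • 3t^2: e_ss = 6/K_a with K_a=0.4375 → 96/7.
Total e_ss = 96/7.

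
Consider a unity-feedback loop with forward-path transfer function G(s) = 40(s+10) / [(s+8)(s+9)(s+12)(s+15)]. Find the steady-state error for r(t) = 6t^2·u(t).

infinity

System type = 0 (no poles at s=0).
For a type-0 system K_a = 0, so e_ss to a parabolic input is unbounded.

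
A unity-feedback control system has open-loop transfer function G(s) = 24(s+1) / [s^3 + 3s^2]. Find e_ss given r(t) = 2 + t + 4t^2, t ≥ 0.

1

The denominator has no term below 3s^2 — 2 poles at s=0, type 2. Taking each input component in turn:
  • 2: tracked with zero error.
  • t: tracked with zero error.
  • 4t^2: e_ss = 8/K_a with K_a=8 → 1.
Total e_ss = 1.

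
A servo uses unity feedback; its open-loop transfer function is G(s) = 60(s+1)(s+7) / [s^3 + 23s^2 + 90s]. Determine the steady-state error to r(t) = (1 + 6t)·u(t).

9/7

Lowest-order denominator term is 90s, so the open loop has 1 pole at the origin → type 1 system. Taking each input component in turn:
  • 1: tracked with zero error.
  • 6t: e_ss = 6/K_v with K_v=14/3 → 9/7.
Total e_ss = 9/7.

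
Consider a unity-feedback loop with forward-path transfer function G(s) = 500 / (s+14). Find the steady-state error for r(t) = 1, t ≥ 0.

G(s) has no factors of s in the denominator, so the system is type 0.
K_p = lim_{s→0} G(s) = 500 / (14) = 250/7.
e_ss = 1/(1 + K_p) = 1/(257/7) = 7/257.

7/257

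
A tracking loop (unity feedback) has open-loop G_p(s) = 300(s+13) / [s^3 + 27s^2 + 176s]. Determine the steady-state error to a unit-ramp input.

44/975

The denominator has no term below 176s — 1 pole at s=0, type 1.
K_v = lim_{s→0} s·G_p(s) = 300·13 / 176 = 975/44.
e_ss = 1/K_v = 1/(975/44) = 44/975.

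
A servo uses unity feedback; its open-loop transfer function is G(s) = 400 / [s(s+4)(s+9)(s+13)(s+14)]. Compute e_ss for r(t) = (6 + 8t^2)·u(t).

infinity

The open loop has one pole at the origin → type 1 system. Treating each term separately:
  • 6: tracked with zero error.
  • 8t^2: a type-1 system cannot track it, e_ss → ∞.
The unbounded component dominates.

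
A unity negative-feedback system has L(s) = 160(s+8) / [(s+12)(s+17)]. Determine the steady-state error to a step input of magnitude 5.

No free integrators in L(s): this is a type 0 system.
K_p = lim_{s→0} L(s) = 160·8 / (12·17) = 320/51.
e_ss = 5/(1 + K_p) = 5/(371/51) = 255/371.

255/371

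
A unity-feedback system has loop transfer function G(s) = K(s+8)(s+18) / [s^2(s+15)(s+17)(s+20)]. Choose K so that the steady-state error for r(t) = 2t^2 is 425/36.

12

The open loop has two poles at the origin → type 2 system.
K_a = lim_{s→0} s^2·G(s) = K·8·18 / (15·17·20) = (12/425)·K.
e_ss = 4/K_a = 425/36 ⇒ K_a = 144/425 ⇒ K = (144/425)/(12/425) = 12.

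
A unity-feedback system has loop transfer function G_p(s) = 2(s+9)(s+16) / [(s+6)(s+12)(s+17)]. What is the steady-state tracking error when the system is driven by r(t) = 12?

68/7

The open loop has no poles at the origin → type 0 system.
K_p = lim_{s→0} G_p(s) = 2·9·16 / (6·12·17) = 4/17.
e_ss = 12/(1 + K_p) = 12/(21/17) = 68/7.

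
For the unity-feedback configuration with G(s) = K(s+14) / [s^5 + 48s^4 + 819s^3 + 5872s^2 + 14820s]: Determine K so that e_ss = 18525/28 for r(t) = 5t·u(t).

8

The denominator has no term below 14820s — 1 pole at s=0, type 1.
K_v = lim_{s→0} s·G(s) = K·14 / 14820 = (7/7410)·K.
e_ss = 5/K_v = 18525/28 ⇒ K_v = 28/3705 ⇒ K = (28/3705)/(7/7410) = 8.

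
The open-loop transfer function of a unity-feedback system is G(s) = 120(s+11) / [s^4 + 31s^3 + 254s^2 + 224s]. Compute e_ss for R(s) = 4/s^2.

Lowest-order denominator term is 224s, so the open loop has 1 pole at the origin → type 1 system.
K_v = lim_{s→0} s·G(s) = 120·11 / 224 = 165/28.
e_ss = 4/K_v = 4/(165/28) = 112/165.

112/165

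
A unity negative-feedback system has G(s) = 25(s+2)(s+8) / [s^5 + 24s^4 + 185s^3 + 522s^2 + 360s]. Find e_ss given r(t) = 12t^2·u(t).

infinity

Lowest-order denominator term is 360s, so the open loop has 1 pole at the origin → type 1 system.
For a type-1 system K_a = 0, so e_ss to a parabolic input is unbounded.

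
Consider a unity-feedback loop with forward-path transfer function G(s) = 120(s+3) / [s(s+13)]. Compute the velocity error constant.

The open loop has one pole at the origin → type 1 system.
K_v = lim_{s→0} s·G(s) = 120·3 / (13) = 360/13.

360/13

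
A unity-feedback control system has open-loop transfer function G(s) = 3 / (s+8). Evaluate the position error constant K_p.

0.375

G(s) has no factors of s in the denominator, so the system is type 0.
K_p = lim_{s→0} G(s) = 3 / (8) = 0.375.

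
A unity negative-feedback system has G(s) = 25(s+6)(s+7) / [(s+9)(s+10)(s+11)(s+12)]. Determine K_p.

35/396

System type = 0 (no poles at s=0).
K_p = lim_{s→0} G(s) = 25·6·7 / (9·10·11·12) = 35/396.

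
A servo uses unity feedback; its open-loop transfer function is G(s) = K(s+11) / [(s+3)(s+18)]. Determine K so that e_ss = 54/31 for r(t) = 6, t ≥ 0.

No free integrators in G(s): this is a type 0 system.
K_p = lim_{s→0} G(s) = K·11 / (3·18) = (11/54)·K.
e_ss = 6/(1 + K_p) = 54/31 ⇒ 1 + (11/54)·K = 31/9 ⇒ K = 12.

12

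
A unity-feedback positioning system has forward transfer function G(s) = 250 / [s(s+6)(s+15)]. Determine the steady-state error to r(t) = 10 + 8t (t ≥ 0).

2.88

One free integrator in G(s): this is a type 1 system. Taking each input component in turn:
  • 10: tracked with zero error.
  • 8t: e_ss = 8/K_v with K_v=25/9 → 2.88.
Total e_ss = 2.88.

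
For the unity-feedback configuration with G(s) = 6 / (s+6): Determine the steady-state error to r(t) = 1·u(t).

0.5

The open loop has no poles at the origin → type 0 system.
K_p = lim_{s→0} G(s) = 6 / (6) = 1.
e_ss = 1/(1 + K_p) = 1/2 = 0.5.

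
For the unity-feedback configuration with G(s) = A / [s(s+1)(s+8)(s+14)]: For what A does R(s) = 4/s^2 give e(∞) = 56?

The open loop has one pole at the origin → type 1 system.
K_v = lim_{s→0} s·G(s) = A / (1·8·14) = (1/112)·A.
e_ss = 4/K_v = 56 ⇒ K_v = 1/14 ⇒ A = (1/14)/(1/112) = 8.

8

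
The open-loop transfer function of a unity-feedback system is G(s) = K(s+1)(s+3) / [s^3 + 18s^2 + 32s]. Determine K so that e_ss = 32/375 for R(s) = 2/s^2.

The denominator has no term below 32s — 1 pole at s=0, type 1.
K_v = lim_{s→0} s·G(s) = K·1·3 / 32 = (3/32)·K.
e_ss = 2/K_v = 32/375 ⇒ K_v = 23.4375 ⇒ K = 23.4375/(3/32) = 250.

250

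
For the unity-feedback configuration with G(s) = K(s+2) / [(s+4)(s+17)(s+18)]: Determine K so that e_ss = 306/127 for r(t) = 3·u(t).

150

System type = 0 (no poles at s=0).
K_p = lim_{s→0} G(s) = K·2 / (4·17·18) = (1/612)·K.
e_ss = 3/(1 + K_p) = 306/127 ⇒ 1 + (1/612)·K = 127/102 ⇒ K = 150.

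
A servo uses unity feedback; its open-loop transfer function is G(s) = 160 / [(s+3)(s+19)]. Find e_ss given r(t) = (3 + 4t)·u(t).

infinity

G(s) has no factors of s in the denominator, so the system is type 0. Taking each input component in turn:
  • 3: e_ss = 3/(1+K_p) with K_p=160/57 → 171/217.
  • 4t: a type-0 system cannot track it, e_ss → ∞.
The unbounded component dominates.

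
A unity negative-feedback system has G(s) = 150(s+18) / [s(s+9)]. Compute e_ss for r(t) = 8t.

2/75

The open loop has one pole at the origin → type 1 system.
K_v = lim_{s→0} s·G(s) = 150·18 / (9) = 300.
e_ss = 8/K_v = 8/300 = 2/75.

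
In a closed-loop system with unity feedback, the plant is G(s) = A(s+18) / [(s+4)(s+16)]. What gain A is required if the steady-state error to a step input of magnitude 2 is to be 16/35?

12

No free integrators in G(s): this is a type 0 system.
K_p = lim_{s→0} G(s) = A·18 / (4·16) = (9/32)·A.
e_ss = 2/(1 + K_p) = 16/35 ⇒ 1 + (9/32)·A = 4.375 ⇒ A = 12.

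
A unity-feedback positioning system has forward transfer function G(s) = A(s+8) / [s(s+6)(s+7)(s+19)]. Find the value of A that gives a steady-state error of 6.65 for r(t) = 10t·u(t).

150

G(s) has one factor of s in the denominator, so the system is type 1.
K_v = lim_{s→0} s·G(s) = A·8 / (6·7·19) = (4/399)·A.
e_ss = 10/K_v = 6.65 ⇒ K_v = 200/133 ⇒ A = (200/133)/(4/399) = 150.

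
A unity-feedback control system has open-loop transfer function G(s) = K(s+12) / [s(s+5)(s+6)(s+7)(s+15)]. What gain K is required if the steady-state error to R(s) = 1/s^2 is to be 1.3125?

One free integrator in G(s): this is a type 1 system.
K_v = lim_{s→0} s·G(s) = K·12 / (5·6·7·15) = (2/525)·K.
e_ss = 1/K_v = 1.3125 ⇒ K_v = 16/21 ⇒ K = (16/21)/(2/525) = 200.

200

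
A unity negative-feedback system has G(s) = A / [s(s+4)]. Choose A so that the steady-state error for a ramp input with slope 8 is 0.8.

One free integrator in G(s): this is a type 1 system.
K_v = lim_{s→0} s·G(s) = A / (4) = 0.25·A.
e_ss = 8/K_v = 0.8 ⇒ K_v = 10 ⇒ A = 10/0.25 = 40.

40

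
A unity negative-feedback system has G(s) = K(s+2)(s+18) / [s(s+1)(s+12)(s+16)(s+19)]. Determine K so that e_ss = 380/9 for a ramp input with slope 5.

The open loop has one pole at the origin → type 1 system.
K_v = lim_{s→0} s·G(s) = K·2·18 / (1·12·16·19) = (3/304)·K.
e_ss = 5/K_v = 380/9 ⇒ K_v = 9/76 ⇒ K = (9/76)/(3/304) = 12.

12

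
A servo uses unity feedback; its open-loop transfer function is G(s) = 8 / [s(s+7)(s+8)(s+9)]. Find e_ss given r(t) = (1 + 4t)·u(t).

One free integrator in G(s): this is a type 1 system. Treating each term separately:
  • 1: tracked with zero error.
  • 4t: e_ss = 4/K_v with K_v=1/63 → 252.
Total e_ss = 252.

252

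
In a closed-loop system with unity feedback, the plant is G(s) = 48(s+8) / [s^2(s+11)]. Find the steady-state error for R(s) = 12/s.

Two free integrators in G(s): this is a type 2 system.
K_p = ∞ for a type-2 system; e_ss to a step is zero.

0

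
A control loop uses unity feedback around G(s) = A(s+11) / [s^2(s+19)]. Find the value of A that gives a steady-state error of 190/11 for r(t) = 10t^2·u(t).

2

G(s) has two factors of s in the denominator, so the system is type 2.
K_a = lim_{s→0} s^2·G(s) = A·11 / (19) = (11/19)·A.
e_ss = 20/K_a = 190/11 ⇒ K_a = 22/19 ⇒ A = (22/19)/(11/19) = 2.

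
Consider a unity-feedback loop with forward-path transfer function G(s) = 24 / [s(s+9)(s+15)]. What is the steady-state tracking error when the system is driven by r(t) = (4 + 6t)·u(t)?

33.75

G(s) has one factor of s in the denominator, so the system is type 1. By superposition:
  • 4: tracked with zero error.
  • 6t: e_ss = 6/K_v with K_v=8/45 → 33.75.
Total e_ss = 33.75.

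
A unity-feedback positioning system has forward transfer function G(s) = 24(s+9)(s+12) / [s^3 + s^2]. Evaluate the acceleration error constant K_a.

2592

Factoring s^2 from the denominator leaves a polynomial with constant term 1, so the system is type 2.
K_a = lim_{s→0} s^2·G(s) = 24·9·12 / 1 = 2592.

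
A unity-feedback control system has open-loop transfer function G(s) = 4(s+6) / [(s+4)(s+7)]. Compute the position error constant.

6/7

System type = 0 (no poles at s=0).
K_p = lim_{s→0} G(s) = 4·6 / (4·7) = 6/7.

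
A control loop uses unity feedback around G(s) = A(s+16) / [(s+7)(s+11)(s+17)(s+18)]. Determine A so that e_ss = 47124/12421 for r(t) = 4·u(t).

80

G(s) has no factors of s in the denominator, so the system is type 0.
K_p = lim_{s→0} G(s) = A·16 / (7·11·17·18) = (8/11781)·A.
e_ss = 4/(1 + K_p) = 47124/12421 ⇒ 1 + (8/11781)·A = 12421/11781 ⇒ A = 80.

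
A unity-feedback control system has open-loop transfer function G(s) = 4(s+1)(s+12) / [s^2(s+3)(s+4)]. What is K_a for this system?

4

System type = 2 (two poles at s=0).
K_a = lim_{s→0} s^2·G(s) = 4·1·12 / (3·4) = 4.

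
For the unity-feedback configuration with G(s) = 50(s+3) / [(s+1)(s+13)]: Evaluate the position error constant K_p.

150/13

The open loop has no poles at the origin → type 0 system.
K_p = lim_{s→0} G(s) = 50·3 / (1·13) = 150/13.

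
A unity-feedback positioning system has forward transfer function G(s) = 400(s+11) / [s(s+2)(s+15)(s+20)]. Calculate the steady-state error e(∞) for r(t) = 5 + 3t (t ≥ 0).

G(s) has one factor of s in the denominator, so the system is type 1. Taking each input component in turn:
  • 5: tracked with zero error.
  • 3t: e_ss = 3/K_v with K_v=22/3 → 9/22.
Total e_ss = 9/22.

9/22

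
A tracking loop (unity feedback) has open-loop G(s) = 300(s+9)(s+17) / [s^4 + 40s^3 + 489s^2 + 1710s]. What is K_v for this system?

510/19

Lowest-order denominator term is 1710s, so the open loop has 1 pole at the origin → type 1 system.
K_v = lim_{s→0} s·G(s) = 300·9·17 / 1710 = 510/19.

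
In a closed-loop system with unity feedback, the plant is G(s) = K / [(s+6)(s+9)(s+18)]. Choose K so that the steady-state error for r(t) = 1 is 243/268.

100

G(s) has no factors of s in the denominator, so the system is type 0.
K_p = lim_{s→0} G(s) = K / (6·9·18) = (1/972)·K.
e_ss = 1/(1 + K_p) = 243/268 ⇒ 1 + (1/972)·K = 268/243 ⇒ K = 100.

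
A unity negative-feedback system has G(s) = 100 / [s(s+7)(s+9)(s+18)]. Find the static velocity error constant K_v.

50/567

The open loop has one pole at the origin → type 1 system.
K_v = lim_{s→0} s·G(s) = 100 / (7·9·18) = 50/567.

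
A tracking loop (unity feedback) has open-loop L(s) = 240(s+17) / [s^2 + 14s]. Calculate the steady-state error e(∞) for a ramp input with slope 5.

7/408

Factoring s from the denominator leaves a polynomial with constant term 14, so the system is type 1.
K_v = lim_{s→0} s·L(s) = 240·17 / 14 = 2040/7.
e_ss = 5/K_v = 5/(2040/7) = 7/408.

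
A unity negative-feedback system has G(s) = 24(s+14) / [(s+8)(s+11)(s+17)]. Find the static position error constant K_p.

The open loop has no poles at the origin → type 0 system.
K_p = lim_{s→0} G(s) = 24·14 / (8·11·17) = 42/187.

42/187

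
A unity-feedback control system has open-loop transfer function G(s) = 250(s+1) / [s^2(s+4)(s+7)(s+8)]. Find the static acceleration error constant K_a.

125/112

Two free integrators in G(s): this is a type 2 system.
K_a = lim_{s→0} s^2·G(s) = 250·1 / (4·7·8) = 125/112.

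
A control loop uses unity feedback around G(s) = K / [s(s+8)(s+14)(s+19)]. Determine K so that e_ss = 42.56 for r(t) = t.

50

G(s) has one factor of s in the denominator, so the system is type 1.
K_v = lim_{s→0} s·G(s) = K / (8·14·19) = (1/2128)·K.
e_ss = 1/K_v = 42.56 ⇒ K_v = 25/1064 ⇒ K = (25/1064)/(1/2128) = 50.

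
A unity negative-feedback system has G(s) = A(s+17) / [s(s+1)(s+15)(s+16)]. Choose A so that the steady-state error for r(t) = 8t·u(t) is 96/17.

System type = 1 (one pole at s=0).
K_v = lim_{s→0} s·G(s) = A·17 / (1·15·16) = (17/240)·A.
e_ss = 8/K_v = 96/17 ⇒ K_v = 17/12 ⇒ A = (17/12)/(17/240) = 20.

20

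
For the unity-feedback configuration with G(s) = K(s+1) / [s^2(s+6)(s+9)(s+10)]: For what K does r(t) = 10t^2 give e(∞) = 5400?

Two free integrators in G(s): this is a type 2 system.
K_a = lim_{s→0} s^2·G(s) = K·1 / (6·9·10) = (1/540)·K.
e_ss = 20/K_a = 5400 ⇒ K_a = 1/270 ⇒ K = (1/270)/(1/540) = 2.

2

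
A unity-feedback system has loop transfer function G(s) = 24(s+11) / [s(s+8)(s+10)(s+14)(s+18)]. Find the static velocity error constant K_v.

11/840

The open loop has one pole at the origin → type 1 system.
K_v = lim_{s→0} s·G(s) = 24·11 / (8·10·14·18) = 11/840.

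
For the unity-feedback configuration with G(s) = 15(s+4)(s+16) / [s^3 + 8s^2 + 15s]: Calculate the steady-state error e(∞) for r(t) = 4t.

The denominator has no term below 15s — 1 pole at s=0, type 1.
K_v = lim_{s→0} s·G(s) = 15·4·16 / 15 = 64.
e_ss = 4/K_v = 4/64 = 0.0625.

0.0625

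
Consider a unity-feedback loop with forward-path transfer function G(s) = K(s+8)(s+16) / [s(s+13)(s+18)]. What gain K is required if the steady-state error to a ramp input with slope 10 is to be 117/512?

One free integrator in G(s): this is a type 1 system.
K_v = lim_{s→0} s·G(s) = K·8·16 / (13·18) = (64/117)·K.
e_ss = 10/K_v = 117/512 ⇒ K_v = 5120/117 ⇒ K = (5120/117)/(64/117) = 80.

80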